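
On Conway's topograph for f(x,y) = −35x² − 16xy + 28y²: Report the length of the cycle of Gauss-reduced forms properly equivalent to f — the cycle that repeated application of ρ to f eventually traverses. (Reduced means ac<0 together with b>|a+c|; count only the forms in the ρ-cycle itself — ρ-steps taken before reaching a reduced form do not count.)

D = 4176, ⌊√D⌋ = 64
descent: ρ → (28,16,-35)  [lands on river]
river: ρ → (-35,54,9)
river: ρ → (9,54,-35)
river: ρ → (-35,16,28)
river: ρ → (28,40,-23)
river: ρ → (-23,52,16)
river: ρ → (16,44,-35)
river: ρ → (-35,26,25)
river: ρ → (25,24,-36)
river: ρ → (-36,48,13)
river: ρ → (13,56,-20)
river: ρ → (-20,64,1)
river: ρ → (1,64,-20)
river: ρ → (-20,56,13)
river: ρ → (13,48,-36)
river: ρ → (-36,24,25)
river: ρ → (25,26,-35)
river: ρ → (-35,44,16)
river: ρ → (16,52,-23)
river: ρ → (-23,40,28)
ρ-cycle length = 20 (tail of 1 descent step not counted)

20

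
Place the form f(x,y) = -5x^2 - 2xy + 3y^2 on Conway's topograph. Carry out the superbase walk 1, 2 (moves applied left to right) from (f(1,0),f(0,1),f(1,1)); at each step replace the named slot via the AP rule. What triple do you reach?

start (-5,3,-4) = (f(1,0),f(0,1),f(1,1))
replace slot 1: 2·(3+(-4)) − (-5) = 3 → (3,3,-4)
replace slot 2: 2·(3+(-4)) − 3 = -5 → (3,-5,-4)

3,-5,-4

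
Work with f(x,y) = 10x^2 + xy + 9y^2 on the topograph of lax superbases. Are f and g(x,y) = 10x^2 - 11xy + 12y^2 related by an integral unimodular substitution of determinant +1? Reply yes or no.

D₁ = -359, D₂ = -359
f: flip: (10,1,9)→(9,-1,10)
f: reduced (well bottom): (9,-1,10) with a≤c, −a<b≤a
g: translate: b→9 (≡-11 mod 20), so (10,-11,12)→(10,9,11)
g: reduced (well bottom): (10,9,11) with a≤c, −a<b≤a
reduced forms (9, -1, 10) vs (10, 9, 11) ⇒ inequivalent

no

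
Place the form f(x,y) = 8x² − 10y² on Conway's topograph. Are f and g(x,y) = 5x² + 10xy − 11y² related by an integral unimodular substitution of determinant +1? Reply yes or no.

D₁ = 320, D₂ = 320
river cycle of f (length 2): (8, 16, -2), (-2, 16, 8)
river cycle of g (length 4): (-11, 12, 4), (4, 12, -11), (-11, 10, 5), (5, 10, -11)
cycles differ ⇒ inequivalent

no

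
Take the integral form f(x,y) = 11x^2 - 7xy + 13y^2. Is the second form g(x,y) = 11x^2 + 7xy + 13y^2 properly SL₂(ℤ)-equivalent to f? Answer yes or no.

D₁ = -523, D₂ = -523
f: reduced (well bottom): (11,-7,13) with a≤c, −a<b≤a
g: reduced (well bottom): (11,7,13) with a≤c, −a<b≤a
reduced forms (11, -7, 13) vs (11, 7, 13) ⇒ inequivalent

no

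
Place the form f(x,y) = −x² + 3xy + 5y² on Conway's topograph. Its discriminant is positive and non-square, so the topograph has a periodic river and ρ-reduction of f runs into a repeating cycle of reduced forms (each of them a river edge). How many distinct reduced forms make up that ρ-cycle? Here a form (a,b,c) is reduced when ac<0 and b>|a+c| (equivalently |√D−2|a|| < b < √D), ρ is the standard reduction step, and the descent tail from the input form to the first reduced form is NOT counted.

D = 29, ⌊√D⌋ = 5
descent: ρ → (5,-3,-1)
descent: ρ → (-1,5,1)  [lands on river]
river: ρ → (1,5,-1)
ρ-cycle length = 2 (tail of 2 descent steps not counted)

2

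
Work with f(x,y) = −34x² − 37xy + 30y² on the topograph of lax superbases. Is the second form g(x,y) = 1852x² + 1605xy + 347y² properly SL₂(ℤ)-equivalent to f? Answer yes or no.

D₁ = 5449, D₂ = 5449
river cycle of f (length 210): (30, 37, -34), (-34, 31, 33), (33, 35, -32), (-32, 29, 36), (36, 43, -25), (-25, 57, 22), (22, 31, -51), (-51, 71, 2), (2, 73, -15), (-15, 47, 54), … (200 more)
river cycle of g (length 210): (30, 37, -34), (-34, 31, 33), (33, 35, -32), (-32, 29, 36), (36, 43, -25), (-25, 57, 22), (22, 31, -51), (-51, 71, 2), (2, 73, -15), (-15, 47, 54), … (200 more)
cycles coincide ⇒ equivalent

yes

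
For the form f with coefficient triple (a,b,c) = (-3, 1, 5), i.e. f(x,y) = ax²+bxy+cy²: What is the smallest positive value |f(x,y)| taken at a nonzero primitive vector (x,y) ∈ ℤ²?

descent: ρ → (5,-1,-3)
descent: ρ → (-3,7,1)  [lands on river]
river: ρ → (1,7,-3)
river: ρ → (-3,5,3)
river: ρ → (3,7,-1)
river: ρ → (-1,7,3)
river: ρ → (3,5,-3)
closes: descent 2, river 6
min |a| on river = 1

1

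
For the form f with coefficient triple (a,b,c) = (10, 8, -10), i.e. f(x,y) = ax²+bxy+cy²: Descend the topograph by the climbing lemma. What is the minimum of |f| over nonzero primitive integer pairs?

river: ρ → (-10,12,8)
river: ρ → (8,20,-2)
river: ρ → (-2,20,8)
river: ρ → (8,12,-10)
river: ρ → (-10,8,10)
river: ρ → (10,12,-8)
river: ρ → (-8,20,2)
river: ρ → (2,20,-8)
river: ρ → (-8,12,10)
river: ρ → (10,8,-10)
closes: descent 0, river 10
min |a| on river = 2

2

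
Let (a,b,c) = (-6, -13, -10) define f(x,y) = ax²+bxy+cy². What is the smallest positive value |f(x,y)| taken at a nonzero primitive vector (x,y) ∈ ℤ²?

translate: b→1 (≡13 mod 12), so (6,13,10)→(6,1,3)
flip: (6,1,3)→(3,-1,6)
reduced (well bottom): (3,-1,6) with a≤c, −a<b≤a
well minimum |f| = |-3| = 3 (negative-definite)

3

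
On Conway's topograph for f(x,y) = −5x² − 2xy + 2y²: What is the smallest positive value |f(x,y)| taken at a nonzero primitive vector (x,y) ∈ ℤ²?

descent: ρ → (2,6,-1)  [lands on river]
river: ρ → (-1,6,2)
closes: descent 1, river 2
min |a| on river = 1

1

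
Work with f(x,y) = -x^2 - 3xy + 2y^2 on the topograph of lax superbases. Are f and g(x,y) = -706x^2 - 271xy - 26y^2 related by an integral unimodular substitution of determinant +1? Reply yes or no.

D₁ = 17, D₂ = 17
river cycle of f (length 6): (2, 3, -1), (-1, 3, 2), (2, 1, -2), (-2, 3, 1), (1, 3, -2), (-2, 1, 2)
river cycle of g (length 6): (-1, 3, 2), (2, 1, -2), (-2, 3, 1), (1, 3, -2), (-2, 1, 2), (2, 3, -1)
cycles coincide ⇒ equivalent

yes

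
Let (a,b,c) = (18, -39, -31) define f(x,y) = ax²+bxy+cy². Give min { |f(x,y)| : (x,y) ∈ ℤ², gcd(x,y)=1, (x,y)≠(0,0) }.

descent: ρ → (-31,39,18)  [lands on river]
river: ρ → (18,33,-37)
river: ρ → (-37,41,14)
river: ρ → (14,43,-34)
river: ρ → (-34,25,23)
river: ρ → (23,21,-36)
river: ρ → (-36,51,8)
river: ρ → (8,61,-1)
river: ρ → (-1,61,8)
river: ρ → (8,51,-36)
river: ρ → (-36,21,23)
river: ρ → (23,25,-34)
river: ρ → (-34,43,14)
river: ρ → (14,41,-37)
river: ρ → (-37,33,18)
river: ρ → (18,39,-31)
river: ρ → (-31,23,26)
river: ρ → (26,29,-28)
river: ρ → (-28,27,27)
river: ρ → (27,27,-28)
river: ρ → (-28,29,26)
river: ρ → (26,23,-31)
closes: descent 1, river 22
min |a| on river = 1

1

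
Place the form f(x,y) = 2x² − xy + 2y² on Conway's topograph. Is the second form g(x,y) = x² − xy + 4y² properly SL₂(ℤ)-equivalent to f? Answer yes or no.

D₁ = -15, D₂ = -15
f: flip: (2,-1,2)→(2,1,2)
f: reduced (well bottom): (2,1,2) with a≤c, −a<b≤a
g: translate: b→1 (≡-1 mod 2), so (1,-1,4)→(1,1,4)
g: reduced (well bottom): (1,1,4) with a≤c, −a<b≤a
reduced forms (2, 1, 2) vs (1, 1, 4) ⇒ inequivalent

no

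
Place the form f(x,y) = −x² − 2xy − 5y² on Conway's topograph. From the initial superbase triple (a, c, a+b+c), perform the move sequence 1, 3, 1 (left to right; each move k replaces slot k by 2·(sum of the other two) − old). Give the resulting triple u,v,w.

start (-1,-5,-8) = (f(1,0),f(0,1),f(1,1))
replace slot 1: 2·((-5)+(-8)) − (-1) = -25 → (-25,-5,-8)
replace slot 3: 2·((-25)+(-5)) − (-8) = -52 → (-25,-5,-52)
replace slot 1: 2·((-5)+(-52)) − (-25) = -89 → (-89,-5,-52)

-89,-5,-52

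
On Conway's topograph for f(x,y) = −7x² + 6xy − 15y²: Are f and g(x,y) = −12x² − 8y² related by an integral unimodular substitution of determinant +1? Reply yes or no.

D₁ = -384, D₂ = -384
f is negative-definite; reduce −f:
−f: reduced (well bottom): (7,-6,15) with a≤c, −a<b≤a
flip sign back: reduced form of f is (-7,6,-15)
g is negative-definite; reduce −g:
−g: flip: (12,0,8)→(8,0,12)
−g: reduced (well bottom): (8,0,12) with a≤c, −a<b≤a
flip sign back: reduced form of g is (-8,0,-12)
reduced forms (-7, 6, -15) vs (-8, 0, -12) ⇒ inequivalent

no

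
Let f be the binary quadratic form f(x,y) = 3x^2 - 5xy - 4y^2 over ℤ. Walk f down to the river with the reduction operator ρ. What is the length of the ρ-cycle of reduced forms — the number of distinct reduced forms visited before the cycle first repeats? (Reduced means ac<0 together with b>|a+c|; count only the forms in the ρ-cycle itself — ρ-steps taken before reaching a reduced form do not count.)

D = 73, ⌊√D⌋ = 8
descent: ρ → (-4,5,3)  [lands on river]
river: ρ → (3,7,-2)
river: ρ → (-2,5,6)
river: ρ → (6,7,-1)
river: ρ → (-1,7,6)
river: ρ → (6,5,-2)
river: ρ → (-2,7,3)
river: ρ → (3,5,-4)
river: ρ → (-4,3,4)
river: ρ → (4,5,-3)
river: ρ → (-3,7,2)
river: ρ → (2,5,-6)
river: ρ → (-6,7,1)
river: ρ → (1,7,-6)
river: ρ → (-6,5,2)
river: ρ → (2,7,-3)
river: ρ → (-3,5,4)
river: ρ → (4,3,-4)
ρ-cycle length = 18 (tail of 1 descent step not counted)

18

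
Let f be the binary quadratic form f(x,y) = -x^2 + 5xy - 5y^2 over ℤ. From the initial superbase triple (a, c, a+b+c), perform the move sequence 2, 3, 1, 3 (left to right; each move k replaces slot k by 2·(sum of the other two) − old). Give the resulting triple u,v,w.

start (-1,-5,-1) = (f(1,0),f(0,1),f(1,1))
replace slot 2: 2·((-1)+(-1)) − (-5) = 1 → (-1,1,-1)
replace slot 3: 2·((-1)+1) − (-1) = 1 → (-1,1,1)
replace slot 1: 2·(1+1) − (-1) = 5 → (5,1,1)
replace slot 3: 2·(5+1) − 1 = 11 → (5,1,11)

5,1,11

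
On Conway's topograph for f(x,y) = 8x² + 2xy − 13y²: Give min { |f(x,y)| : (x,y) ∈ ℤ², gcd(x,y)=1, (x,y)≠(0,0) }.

descent: ρ → (-13,-2,8)
descent: ρ → (8,18,-3)  [lands on river]
river: ρ → (-3,18,8)
river: ρ → (8,14,-7)
river: ρ → (-7,14,8)
closes: descent 2, river 4
min |a| on river = 3

3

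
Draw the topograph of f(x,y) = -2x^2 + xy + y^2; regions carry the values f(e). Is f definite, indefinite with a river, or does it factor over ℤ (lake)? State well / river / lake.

D = b²−4ac = 1² − 4·(-2)·1 = 9
D = 3² is a perfect square ⇒ form factors over ℤ ⇒ lakes

lake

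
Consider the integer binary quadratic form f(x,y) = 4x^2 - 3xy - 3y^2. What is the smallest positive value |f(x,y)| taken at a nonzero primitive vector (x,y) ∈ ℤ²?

descent: ρ → (-3,3,4)  [lands on river]
river: ρ → (4,5,-2)
river: ρ → (-2,7,1)
river: ρ → (1,7,-2)
river: ρ → (-2,5,4)
river: ρ → (4,3,-3)
closes: descent 1, river 6
min |a| on river = 1

1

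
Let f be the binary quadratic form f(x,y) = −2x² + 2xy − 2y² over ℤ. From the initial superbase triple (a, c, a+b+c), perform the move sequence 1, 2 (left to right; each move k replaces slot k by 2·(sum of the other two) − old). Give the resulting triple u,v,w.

start (-2,-2,-2) = (f(1,0),f(0,1),f(1,1))
replace slot 1: 2·((-2)+(-2)) − (-2) = -6 → (-6,-2,-2)
replace slot 2: 2·((-6)+(-2)) − (-2) = -14 → (-6,-14,-2)

-6,-14,-2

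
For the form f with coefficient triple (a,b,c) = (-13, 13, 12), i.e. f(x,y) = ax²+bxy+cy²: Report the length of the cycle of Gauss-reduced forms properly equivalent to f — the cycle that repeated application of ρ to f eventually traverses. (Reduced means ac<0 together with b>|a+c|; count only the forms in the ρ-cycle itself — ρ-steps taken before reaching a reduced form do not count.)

D = 793, ⌊√D⌋ = 28
river: ρ → (12,11,-14)
river: ρ → (-14,17,9)
river: ρ → (9,19,-12)
river: ρ → (-12,5,16)
river: ρ → (16,27,-1)
river: ρ → (-1,27,16)
river: ρ → (16,5,-12)
river: ρ → (-12,19,9)
river: ρ → (9,17,-14)
river: ρ → (-14,11,12)
river: ρ → (12,13,-13)
river: ρ → (-13,13,12)
ρ-cycle length = 12 (tail of 0 descent steps not counted)

12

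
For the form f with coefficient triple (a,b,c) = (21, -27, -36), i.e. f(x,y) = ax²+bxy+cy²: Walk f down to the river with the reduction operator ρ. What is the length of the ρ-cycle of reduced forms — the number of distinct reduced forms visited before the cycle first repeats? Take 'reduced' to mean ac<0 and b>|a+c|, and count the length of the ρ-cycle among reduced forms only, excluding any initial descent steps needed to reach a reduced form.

D = 3753, ⌊√D⌋ = 61
descent: ρ → (-36,27,21)  [lands on river]
river: ρ → (21,57,-6)
river: ρ → (-6,51,48)
river: ρ → (48,45,-9)
river: ρ → (-9,45,48)
river: ρ → (48,51,-6)
river: ρ → (-6,57,21)
river: ρ → (21,27,-36)
river: ρ → (-36,45,12)
river: ρ → (12,51,-24)
river: ρ → (-24,45,18)
river: ρ → (18,27,-42)
river: ρ → (-42,57,3)
river: ρ → (3,57,-42)
river: ρ → (-42,27,18)
river: ρ → (18,45,-24)
river: ρ → (-24,51,12)
river: ρ → (12,45,-36)
ρ-cycle length = 18 (tail of 1 descent step not counted)

18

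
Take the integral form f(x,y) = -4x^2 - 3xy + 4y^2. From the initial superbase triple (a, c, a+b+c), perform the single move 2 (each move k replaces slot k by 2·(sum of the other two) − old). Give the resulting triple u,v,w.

start (-4,4,-3) = (f(1,0),f(0,1),f(1,1))
replace slot 2: 2·((-4)+(-3)) − 4 = -18 → (-4,-18,-3)

-4,-18,-3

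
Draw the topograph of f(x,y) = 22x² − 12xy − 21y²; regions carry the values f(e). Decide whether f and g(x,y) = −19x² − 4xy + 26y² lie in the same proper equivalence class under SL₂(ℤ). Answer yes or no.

D₁ = 1992, D₂ = 1992
river cycle of f (length 14): (-21, 12, 22), (22, 32, -11), (-11, 34, 19), (19, 42, -3), (-3, 42, 19), (19, 34, -11), (-11, 32, 22), (22, 12, -21), (-21, 30, 13), (13, 22, -29), … (4 more)
river cycle of g (length 14): (-19, 34, 11), (11, 32, -22), (-22, 12, 21), (21, 30, -13), (-13, 22, 29), (29, 36, -6), (-6, 36, 29), (29, 22, -13), (-13, 30, 21), (21, 12, -22), … (4 more)
cycles differ ⇒ inequivalent

no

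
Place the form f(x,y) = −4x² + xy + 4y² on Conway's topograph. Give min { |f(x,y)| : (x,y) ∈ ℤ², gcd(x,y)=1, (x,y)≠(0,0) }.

river: ρ → (4,7,-1)
river: ρ → (-1,7,4)
river: ρ → (4,1,-4)
river: ρ → (-4,7,1)
river: ρ → (1,7,-4)
river: ρ → (-4,1,4)
closes: descent 0, river 6
min |a| on river = 1

1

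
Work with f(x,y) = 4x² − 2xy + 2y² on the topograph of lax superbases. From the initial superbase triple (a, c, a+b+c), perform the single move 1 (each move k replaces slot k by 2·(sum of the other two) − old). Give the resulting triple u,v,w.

start (4,2,4) = (f(1,0),f(0,1),f(1,1))
replace slot 1: 2·(2+4) − 4 = 8 → (8,2,4)

8,2,4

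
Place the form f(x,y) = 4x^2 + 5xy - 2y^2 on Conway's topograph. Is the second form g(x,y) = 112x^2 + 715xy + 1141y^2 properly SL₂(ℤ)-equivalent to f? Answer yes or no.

D₁ = 57, D₂ = 57
river cycle of f (length 6): (-2, 7, 1), (1, 7, -2), (-2, 5, 4), (4, 3, -3), (-3, 3, 4), (4, 5, -2)
river cycle of g (length 6): (4, 5, -2), (-2, 7, 1), (1, 7, -2), (-2, 5, 4), (4, 3, -3), (-3, 3, 4)
cycles coincide ⇒ equivalent

yes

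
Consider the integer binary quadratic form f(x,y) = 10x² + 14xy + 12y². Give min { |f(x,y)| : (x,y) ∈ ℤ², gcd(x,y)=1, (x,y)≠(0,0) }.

translate: b→-6 (≡14 mod 20), so (10,14,12)→(10,-6,8)
flip: (10,-6,8)→(8,6,10)
reduced (well bottom): (8,6,10) with a≤c, −a<b≤a
well minimum = a = 8

8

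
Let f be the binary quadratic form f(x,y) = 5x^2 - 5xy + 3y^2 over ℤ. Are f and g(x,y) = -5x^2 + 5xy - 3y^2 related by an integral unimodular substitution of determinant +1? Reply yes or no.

D₁ = -35, D₂ = -35
f: translate: b→5 (≡-5 mod 10), so (5,-5,3)→(5,5,3)
f: flip: (5,5,3)→(3,-5,5)
f: translate: b→1 (≡-5 mod 6), so (3,-5,5)→(3,1,3)
f: reduced (well bottom): (3,1,3) with a≤c, −a<b≤a
g is negative-definite; reduce −g:
−g: translate: b→5 (≡-5 mod 10), so (5,-5,3)→(5,5,3)
−g: flip: (5,5,3)→(3,-5,5)
−g: translate: b→1 (≡-5 mod 6), so (3,-5,5)→(3,1,3)
−g: reduced (well bottom): (3,1,3) with a≤c, −a<b≤a
flip sign back: reduced form of g is (-3,-1,-3)
reduced forms (3, 1, 3) vs (-3, -1, -3) ⇒ inequivalent

no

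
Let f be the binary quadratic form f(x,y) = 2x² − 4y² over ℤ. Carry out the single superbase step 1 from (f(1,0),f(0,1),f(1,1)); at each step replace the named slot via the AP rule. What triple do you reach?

start (2,-4,-2) = (f(1,0),f(0,1),f(1,1))
replace slot 1: 2·((-4)+(-2)) − 2 = -14 → (-14,-4,-2)

-14,-4,-2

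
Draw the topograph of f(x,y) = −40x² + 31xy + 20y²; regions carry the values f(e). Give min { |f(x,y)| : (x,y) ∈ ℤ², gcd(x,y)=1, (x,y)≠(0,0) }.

river: ρ → (20,49,-22)
river: ρ → (-22,39,30)
river: ρ → (30,21,-31)
river: ρ → (-31,41,20)
river: ρ → (20,39,-33)
river: ρ → (-33,27,26)
river: ρ → (26,25,-34)
river: ρ → (-34,43,17)
river: ρ → (17,59,-10)
river: ρ → (-10,61,11)
river: ρ → (11,49,-40)
river: ρ → (-40,31,20)
closes: descent 0, river 12
min |a| on river = 10

10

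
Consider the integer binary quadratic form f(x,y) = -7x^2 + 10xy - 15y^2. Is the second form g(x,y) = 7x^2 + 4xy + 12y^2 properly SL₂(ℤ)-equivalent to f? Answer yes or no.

D₁ = -320, D₂ = -320
f is negative-definite; reduce −f:
−f: translate: b→4 (≡-10 mod 14), so (7,-10,15)→(7,4,12)
−f: reduced (well bottom): (7,4,12) with a≤c, −a<b≤a
flip sign back: reduced form of f is (-7,-4,-12)
g: reduced (well bottom): (7,4,12) with a≤c, −a<b≤a
reduced forms (-7, -4, -12) vs (7, 4, 12) ⇒ inequivalent

no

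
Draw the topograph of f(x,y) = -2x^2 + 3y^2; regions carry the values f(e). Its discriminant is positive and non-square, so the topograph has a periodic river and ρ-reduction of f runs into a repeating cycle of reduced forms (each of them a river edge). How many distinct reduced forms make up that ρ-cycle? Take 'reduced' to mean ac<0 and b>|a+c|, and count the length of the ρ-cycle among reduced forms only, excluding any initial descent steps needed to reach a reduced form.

D = 24, ⌊√D⌋ = 4
descent: ρ → (3,0,-2)
descent: ρ → (-2,4,1)  [lands on river]
river: ρ → (1,4,-2)
ρ-cycle length = 2 (tail of 2 descent steps not counted)

2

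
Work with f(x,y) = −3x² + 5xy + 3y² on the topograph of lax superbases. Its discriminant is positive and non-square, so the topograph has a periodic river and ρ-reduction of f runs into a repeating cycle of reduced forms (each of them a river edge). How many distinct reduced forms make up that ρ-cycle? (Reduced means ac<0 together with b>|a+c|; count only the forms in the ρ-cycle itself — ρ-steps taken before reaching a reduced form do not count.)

D = 61, ⌊√D⌋ = 7
river: ρ → (3,7,-1)
river: ρ → (-1,7,3)
river: ρ → (3,5,-3)
river: ρ → (-3,7,1)
river: ρ → (1,7,-3)
river: ρ → (-3,5,3)
ρ-cycle length = 6 (tail of 0 descent steps not counted)

6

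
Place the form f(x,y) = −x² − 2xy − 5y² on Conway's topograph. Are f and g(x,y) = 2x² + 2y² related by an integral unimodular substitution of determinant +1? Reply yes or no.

D₁ = -16, D₂ = -16
f is negative-definite; reduce −f:
−f: translate: b→0 (≡2 mod 2), so (1,2,5)→(1,0,4)
−f: reduced (well bottom): (1,0,4) with a≤c, −a<b≤a
flip sign back: reduced form of f is (-1,0,-4)
g: reduced (well bottom): (2,0,2) with a≤c, −a<b≤a
reduced forms (-1, 0, -4) vs (2, 0, 2) ⇒ inequivalent

no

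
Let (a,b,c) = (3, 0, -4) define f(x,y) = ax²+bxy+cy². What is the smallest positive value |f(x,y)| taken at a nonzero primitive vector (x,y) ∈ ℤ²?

descent: ρ → (-4,0,3)
descent: ρ → (3,6,-1)  [lands on river]
river: ρ → (-1,6,3)
closes: descent 2, river 2
min |a| on river = 1

1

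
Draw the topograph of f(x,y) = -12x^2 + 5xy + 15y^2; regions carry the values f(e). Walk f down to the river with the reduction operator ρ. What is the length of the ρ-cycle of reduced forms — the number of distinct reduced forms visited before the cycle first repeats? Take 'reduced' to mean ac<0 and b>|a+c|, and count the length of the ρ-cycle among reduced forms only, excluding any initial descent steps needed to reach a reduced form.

D = 745, ⌊√D⌋ = 27
river: ρ → (15,25,-2)
river: ρ → (-2,27,2)
river: ρ → (2,25,-15)
river: ρ → (-15,5,12)
river: ρ → (12,19,-8)
river: ρ → (-8,13,18)
river: ρ → (18,23,-3)
river: ρ → (-3,25,10)
river: ρ → (10,15,-13)
river: ρ → (-13,11,12)
river: ρ → (12,13,-12)
river: ρ → (-12,11,13)
river: ρ → (13,15,-10)
river: ρ → (-10,25,3)
river: ρ → (3,23,-18)
river: ρ → (-18,13,8)
river: ρ → (8,19,-12)
river: ρ → (-12,5,15)
ρ-cycle length = 18 (tail of 0 descent steps not counted)

18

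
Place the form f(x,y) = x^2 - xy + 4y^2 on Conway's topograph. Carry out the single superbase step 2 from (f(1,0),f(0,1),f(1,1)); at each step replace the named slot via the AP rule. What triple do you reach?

start (1,4,4) = (f(1,0),f(0,1),f(1,1))
replace slot 2: 2·(1+4) − 4 = 6 → (1,6,4)

1,6,4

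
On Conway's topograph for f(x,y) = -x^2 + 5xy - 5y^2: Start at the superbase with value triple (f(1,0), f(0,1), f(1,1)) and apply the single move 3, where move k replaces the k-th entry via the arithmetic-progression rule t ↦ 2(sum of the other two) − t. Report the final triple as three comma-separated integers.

start (-1,-5,-1) = (f(1,0),f(0,1),f(1,1))
replace slot 3: 2·((-1)+(-5)) − (-1) = -11 → (-1,-5,-11)

-1,-5,-11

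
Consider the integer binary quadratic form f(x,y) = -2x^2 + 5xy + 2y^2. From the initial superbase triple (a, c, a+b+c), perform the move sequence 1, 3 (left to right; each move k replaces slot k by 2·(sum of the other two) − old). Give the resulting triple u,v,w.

start (-2,2,5) = (f(1,0),f(0,1),f(1,1))
replace slot 1: 2·(2+5) − (-2) = 16 → (16,2,5)
replace slot 3: 2·(16+2) − 5 = 31 → (16,2,31)

16,2,31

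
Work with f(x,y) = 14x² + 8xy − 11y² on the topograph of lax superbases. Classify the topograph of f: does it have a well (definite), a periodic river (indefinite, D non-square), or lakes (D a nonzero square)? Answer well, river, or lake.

D = b²−4ac = 8² − 4·14·(-11) = 680
D > 0 non-square ⇒ indefinite ⇒ periodic river

river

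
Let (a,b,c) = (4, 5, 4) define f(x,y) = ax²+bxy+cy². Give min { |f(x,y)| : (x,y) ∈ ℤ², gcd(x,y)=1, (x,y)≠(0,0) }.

translate: b→-3 (≡5 mod 8), so (4,5,4)→(4,-3,3)
flip: (4,-3,3)→(3,3,4)
reduced (well bottom): (3,3,4) with a≤c, −a<b≤a
well minimum = a = 3

3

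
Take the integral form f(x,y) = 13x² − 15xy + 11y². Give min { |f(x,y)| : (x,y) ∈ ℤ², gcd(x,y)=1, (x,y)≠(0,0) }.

translate: b→11 (≡-15 mod 26), so (13,-15,11)→(13,11,9)
flip: (13,11,9)→(9,-11,13)
translate: b→7 (≡-11 mod 18), so (9,-11,13)→(9,7,11)
reduced (well bottom): (9,7,11) with a≤c, −a<b≤a
well minimum = a = 9

9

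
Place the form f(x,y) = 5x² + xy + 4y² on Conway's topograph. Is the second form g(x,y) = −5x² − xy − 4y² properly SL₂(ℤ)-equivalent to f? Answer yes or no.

D₁ = -79, D₂ = -79
f: flip: (5,1,4)→(4,-1,5)
f: reduced (well bottom): (4,-1,5) with a≤c, −a<b≤a
g is negative-definite; reduce −g:
−g: flip: (5,1,4)→(4,-1,5)
−g: reduced (well bottom): (4,-1,5) with a≤c, −a<b≤a
flip sign back: reduced form of g is (-4,1,-5)
reduced forms (4, -1, 5) vs (-4, 1, -5) ⇒ inequivalent

no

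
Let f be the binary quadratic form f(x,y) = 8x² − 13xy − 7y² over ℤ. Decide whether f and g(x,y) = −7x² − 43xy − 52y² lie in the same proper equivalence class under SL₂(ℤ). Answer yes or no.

D₁ = 393, D₂ = 393
river cycle of f (length 16): (-7, 13, 8), (8, 19, -1), (-1, 19, 8), (8, 13, -7), (-7, 15, 6), (6, 9, -13), (-13, 17, 2), (2, 19, -4), (-4, 13, 14), (14, 15, -3), … (6 more)
river cycle of g (length 16): (-7, 13, 8), (8, 19, -1), (-1, 19, 8), (8, 13, -7), (-7, 15, 6), (6, 9, -13), (-13, 17, 2), (2, 19, -4), (-4, 13, 14), (14, 15, -3), … (6 more)
cycles coincide ⇒ equivalent

yes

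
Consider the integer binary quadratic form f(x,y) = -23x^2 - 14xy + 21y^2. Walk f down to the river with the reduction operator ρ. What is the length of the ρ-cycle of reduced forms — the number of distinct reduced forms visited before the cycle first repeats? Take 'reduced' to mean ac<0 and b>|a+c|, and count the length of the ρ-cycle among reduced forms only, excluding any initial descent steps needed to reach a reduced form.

D = 2128, ⌊√D⌋ = 46
descent: ρ → (21,14,-23)  [lands on river]
river: ρ → (-23,32,12)
river: ρ → (12,40,-11)
river: ρ → (-11,26,33)
river: ρ → (33,40,-4)
river: ρ → (-4,40,33)
river: ρ → (33,26,-11)
river: ρ → (-11,40,12)
river: ρ → (12,32,-23)
river: ρ → (-23,14,21)
river: ρ → (21,28,-16)
river: ρ → (-16,36,13)
river: ρ → (13,42,-7)
river: ρ → (-7,42,13)
river: ρ → (13,36,-16)
river: ρ → (-16,28,21)
ρ-cycle length = 16 (tail of 1 descent step not counted)

16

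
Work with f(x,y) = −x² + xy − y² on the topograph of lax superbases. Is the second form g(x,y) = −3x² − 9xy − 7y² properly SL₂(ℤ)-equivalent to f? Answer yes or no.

D₁ = -3, D₂ = -3
f is negative-definite; reduce −f:
−f: translate: b→1 (≡-1 mod 2), so (1,-1,1)→(1,1,1)
−f: reduced (well bottom): (1,1,1) with a≤c, −a<b≤a
flip sign back: reduced form of f is (-1,-1,-1)
g is negative-definite; reduce −g:
−g: translate: b→3 (≡9 mod 6), so (3,9,7)→(3,3,1)
−g: flip: (3,3,1)→(1,-3,3)
−g: translate: b→1 (≡-3 mod 2), so (1,-3,3)→(1,1,1)
−g: reduced (well bottom): (1,1,1) with a≤c, −a<b≤a
flip sign back: reduced form of g is (-1,-1,-1)
reduced forms (-1, -1, -1) vs (-1, -1, -1) ⇒ equivalent

yes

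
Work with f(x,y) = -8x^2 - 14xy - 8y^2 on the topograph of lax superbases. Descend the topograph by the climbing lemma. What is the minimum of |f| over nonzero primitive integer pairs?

translate: b→-2 (≡14 mod 16), so (8,14,8)→(8,-2,2)
flip: (8,-2,2)→(2,2,8)
reduced (well bottom): (2,2,8) with a≤c, −a<b≤a
well minimum |f| = |-2| = 2 (negative-definite)

2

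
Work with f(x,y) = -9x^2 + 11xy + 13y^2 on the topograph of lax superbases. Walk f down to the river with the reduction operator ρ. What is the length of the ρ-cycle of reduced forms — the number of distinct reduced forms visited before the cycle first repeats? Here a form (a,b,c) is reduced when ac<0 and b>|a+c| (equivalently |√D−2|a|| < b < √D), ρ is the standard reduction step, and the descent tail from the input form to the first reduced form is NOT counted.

D = 589, ⌊√D⌋ = 24
river: ρ → (13,15,-7)
river: ρ → (-7,13,15)
river: ρ → (15,17,-5)
river: ρ → (-5,23,3)
river: ρ → (3,19,-19)
river: ρ → (-19,19,3)
river: ρ → (3,23,-5)
river: ρ → (-5,17,15)
river: ρ → (15,13,-7)
river: ρ → (-7,15,13)
river: ρ → (13,11,-9)
river: ρ → (-9,7,15)
river: ρ → (15,23,-1)
river: ρ → (-1,23,15)
river: ρ → (15,7,-9)
river: ρ → (-9,11,13)
ρ-cycle length = 16 (tail of 0 descent steps not counted)

16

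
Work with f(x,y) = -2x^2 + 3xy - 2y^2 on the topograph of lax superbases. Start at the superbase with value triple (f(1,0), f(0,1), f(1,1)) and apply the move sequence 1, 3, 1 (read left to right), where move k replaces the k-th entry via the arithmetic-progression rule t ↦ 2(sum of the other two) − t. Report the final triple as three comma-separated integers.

start (-2,-2,-1) = (f(1,0),f(0,1),f(1,1))
replace slot 1: 2·((-2)+(-1)) − (-2) = -4 → (-4,-2,-1)
replace slot 3: 2·((-4)+(-2)) − (-1) = -11 → (-4,-2,-11)
replace slot 1: 2·((-2)+(-11)) − (-4) = -22 → (-22,-2,-11)

-22,-2,-11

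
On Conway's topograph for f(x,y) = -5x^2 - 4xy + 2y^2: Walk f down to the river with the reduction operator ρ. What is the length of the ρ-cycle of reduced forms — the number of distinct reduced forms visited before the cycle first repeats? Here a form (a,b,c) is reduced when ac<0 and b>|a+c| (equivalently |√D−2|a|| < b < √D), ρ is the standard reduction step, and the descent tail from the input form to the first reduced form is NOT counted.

D = 56, ⌊√D⌋ = 7
descent: ρ → (2,4,-5)  [lands on river]
river: ρ → (-5,6,1)
river: ρ → (1,6,-5)
river: ρ → (-5,4,2)
ρ-cycle length = 4 (tail of 1 descent step not counted)

4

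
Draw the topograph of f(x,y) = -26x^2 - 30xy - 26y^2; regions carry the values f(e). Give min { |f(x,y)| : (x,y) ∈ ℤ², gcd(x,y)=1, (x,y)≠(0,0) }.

translate: b→-22 (≡30 mod 52), so (26,30,26)→(26,-22,22)
flip: (26,-22,22)→(22,22,26)
reduced (well bottom): (22,22,26) with a≤c, −a<b≤a
well minimum |f| = |-22| = 22 (negative-definite)

22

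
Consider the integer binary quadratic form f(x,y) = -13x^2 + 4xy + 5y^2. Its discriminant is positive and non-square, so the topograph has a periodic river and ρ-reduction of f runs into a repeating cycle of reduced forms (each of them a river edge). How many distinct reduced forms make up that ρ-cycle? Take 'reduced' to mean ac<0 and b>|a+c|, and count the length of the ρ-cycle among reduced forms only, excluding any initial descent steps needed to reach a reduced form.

D = 276, ⌊√D⌋ = 16
descent: ρ → (5,16,-1)  [lands on river]
river: ρ → (-1,16,5)
river: ρ → (5,14,-4)
river: ρ → (-4,10,11)
river: ρ → (11,12,-3)
river: ρ → (-3,12,11)
river: ρ → (11,10,-4)
river: ρ → (-4,14,5)
ρ-cycle length = 8 (tail of 1 descent step not counted)

8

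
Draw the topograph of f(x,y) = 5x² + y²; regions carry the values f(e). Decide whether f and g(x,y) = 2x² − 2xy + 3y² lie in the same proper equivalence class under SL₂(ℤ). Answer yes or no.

D₁ = -20, D₂ = -20
f: flip: (5,0,1)→(1,0,5)
f: reduced (well bottom): (1,0,5) with a≤c, −a<b≤a
g: translate: b→2 (≡-2 mod 4), so (2,-2,3)→(2,2,3)
g: reduced (well bottom): (2,2,3) with a≤c, −a<b≤a
reduced forms (1, 0, 5) vs (2, 2, 3) ⇒ inequivalent

no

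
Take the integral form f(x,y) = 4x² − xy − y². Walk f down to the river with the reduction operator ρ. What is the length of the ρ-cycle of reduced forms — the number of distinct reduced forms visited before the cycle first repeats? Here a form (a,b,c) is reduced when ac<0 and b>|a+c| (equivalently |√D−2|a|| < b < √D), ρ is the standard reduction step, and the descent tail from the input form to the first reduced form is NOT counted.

D = 17, ⌊√D⌋ = 4
descent: ρ → (-1,3,2)  [lands on river]
river: ρ → (2,1,-2)
river: ρ → (-2,3,1)
river: ρ → (1,3,-2)
river: ρ → (-2,1,2)
river: ρ → (2,3,-1)
ρ-cycle length = 6 (tail of 1 descent step not counted)

6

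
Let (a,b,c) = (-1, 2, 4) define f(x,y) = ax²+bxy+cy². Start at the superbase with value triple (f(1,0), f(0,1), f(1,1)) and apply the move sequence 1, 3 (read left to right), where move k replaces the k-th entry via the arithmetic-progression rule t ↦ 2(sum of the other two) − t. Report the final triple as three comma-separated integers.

start (-1,4,5) = (f(1,0),f(0,1),f(1,1))
replace slot 1: 2·(4+5) − (-1) = 19 → (19,4,5)
replace slot 3: 2·(19+4) − 5 = 41 → (19,4,41)

19,4,41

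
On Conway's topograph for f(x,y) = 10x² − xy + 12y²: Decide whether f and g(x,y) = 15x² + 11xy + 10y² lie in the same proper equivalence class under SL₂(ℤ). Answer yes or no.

D₁ = -479, D₂ = -479
f: reduced (well bottom): (10,-1,12) with a≤c, −a<b≤a
g: flip: (15,11,10)→(10,-11,15)
g: translate: b→9 (≡-11 mod 20), so (10,-11,15)→(10,9,14)
g: reduced (well bottom): (10,9,14) with a≤c, −a<b≤a
reduced forms (10, -1, 12) vs (10, 9, 14) ⇒ inequivalent

no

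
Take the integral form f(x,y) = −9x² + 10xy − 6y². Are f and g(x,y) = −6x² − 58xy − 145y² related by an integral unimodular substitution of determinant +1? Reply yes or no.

D₁ = -116, D₂ = -116
f is negative-definite; reduce −f:
−f: translate: b→8 (≡-10 mod 18), so (9,-10,6)→(9,8,5)
−f: flip: (9,8,5)→(5,-8,9)
−f: translate: b→2 (≡-8 mod 10), so (5,-8,9)→(5,2,6)
−f: reduced (well bottom): (5,2,6) with a≤c, −a<b≤a
flip sign back: reduced form of f is (-5,-2,-6)
g is negative-definite; reduce −g:
−g: translate: b→-2 (≡58 mod 12), so (6,58,145)→(6,-2,5)
−g: flip: (6,-2,5)→(5,2,6)
−g: reduced (well bottom): (5,2,6) with a≤c, −a<b≤a
flip sign back: reduced form of g is (-5,-2,-6)
reduced forms (-5, -2, -6) vs (-5, -2, -6) ⇒ equivalent

yes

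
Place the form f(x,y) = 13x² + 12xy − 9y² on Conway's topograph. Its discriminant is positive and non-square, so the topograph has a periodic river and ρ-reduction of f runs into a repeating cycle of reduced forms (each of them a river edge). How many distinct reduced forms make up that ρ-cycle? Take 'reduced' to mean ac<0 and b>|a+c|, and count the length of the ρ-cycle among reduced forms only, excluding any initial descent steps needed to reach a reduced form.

D = 612, ⌊√D⌋ = 24
river: ρ → (-9,24,1)
river: ρ → (1,24,-9)
river: ρ → (-9,12,13)
river: ρ → (13,14,-8)
river: ρ → (-8,18,9)
river: ρ → (9,18,-8)
river: ρ → (-8,14,13)
river: ρ → (13,12,-9)
ρ-cycle length = 8 (tail of 0 descent steps not counted)

8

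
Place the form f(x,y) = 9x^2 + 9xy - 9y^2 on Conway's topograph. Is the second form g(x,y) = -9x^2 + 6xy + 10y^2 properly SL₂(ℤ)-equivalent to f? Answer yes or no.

D₁ = 405, D₂ = 396
discriminants differ ⇒ not SL₂(ℤ)-equivalent

no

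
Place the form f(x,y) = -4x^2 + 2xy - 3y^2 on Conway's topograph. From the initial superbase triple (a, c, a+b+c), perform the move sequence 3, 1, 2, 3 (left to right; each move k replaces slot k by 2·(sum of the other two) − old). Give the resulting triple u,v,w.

start (-4,-3,-5) = (f(1,0),f(0,1),f(1,1))
replace slot 3: 2·((-4)+(-3)) − (-5) = -9 → (-4,-3,-9)
replace slot 1: 2·((-3)+(-9)) − (-4) = -20 → (-20,-3,-9)
replace slot 2: 2·((-20)+(-9)) − (-3) = -55 → (-20,-55,-9)
replace slot 3: 2·((-20)+(-55)) − (-9) = -141 → (-20,-55,-141)

-20,-55,-141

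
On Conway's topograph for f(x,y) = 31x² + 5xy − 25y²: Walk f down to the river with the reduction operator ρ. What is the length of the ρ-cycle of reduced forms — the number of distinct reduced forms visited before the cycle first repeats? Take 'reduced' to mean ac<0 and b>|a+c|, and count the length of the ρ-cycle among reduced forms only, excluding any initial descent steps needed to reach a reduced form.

D = 3125, ⌊√D⌋ = 55
descent: ρ → (-25,45,11)  [lands on river]
river: ρ → (11,43,-29)
river: ρ → (-29,15,25)
river: ρ → (25,35,-19)
river: ρ → (-19,41,19)
river: ρ → (19,35,-25)
river: ρ → (-25,15,29)
river: ρ → (29,43,-11)
river: ρ → (-11,45,25)
river: ρ → (25,55,-1)
river: ρ → (-1,55,25)
river: ρ → (25,45,-11)
river: ρ → (-11,43,29)
river: ρ → (29,15,-25)
river: ρ → (-25,35,19)
river: ρ → (19,41,-19)
river: ρ → (-19,35,25)
river: ρ → (25,15,-29)
river: ρ → (-29,43,11)
river: ρ → (11,45,-25)
river: ρ → (-25,55,1)
river: ρ → (1,55,-25)
ρ-cycle length = 22 (tail of 1 descent step not counted)

22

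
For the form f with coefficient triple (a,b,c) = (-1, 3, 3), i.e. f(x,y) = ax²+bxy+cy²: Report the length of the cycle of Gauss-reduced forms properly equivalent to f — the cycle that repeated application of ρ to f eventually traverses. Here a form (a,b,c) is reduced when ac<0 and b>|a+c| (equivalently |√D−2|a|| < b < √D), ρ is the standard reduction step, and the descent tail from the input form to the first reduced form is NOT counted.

D = 21, ⌊√D⌋ = 4
river: ρ → (3,3,-1)
river: ρ → (-1,3,3)
ρ-cycle length = 2 (tail of 0 descent steps not counted)

2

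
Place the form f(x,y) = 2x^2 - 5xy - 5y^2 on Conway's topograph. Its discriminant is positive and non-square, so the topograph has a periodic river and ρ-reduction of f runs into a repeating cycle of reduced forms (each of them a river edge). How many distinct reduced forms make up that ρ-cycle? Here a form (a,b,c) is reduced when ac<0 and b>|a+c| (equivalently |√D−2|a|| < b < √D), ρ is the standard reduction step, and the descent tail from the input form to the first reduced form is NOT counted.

D = 65, ⌊√D⌋ = 8
descent: ρ → (-5,5,2)  [lands on river]
river: ρ → (2,7,-2)
river: ρ → (-2,5,5)
river: ρ → (5,5,-2)
river: ρ → (-2,7,2)
river: ρ → (2,5,-5)
ρ-cycle length = 6 (tail of 1 descent step not counted)

6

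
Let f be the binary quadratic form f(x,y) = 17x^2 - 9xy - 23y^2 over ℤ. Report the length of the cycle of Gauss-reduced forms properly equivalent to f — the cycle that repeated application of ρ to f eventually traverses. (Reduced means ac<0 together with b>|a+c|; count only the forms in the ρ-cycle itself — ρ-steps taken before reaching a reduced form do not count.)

D = 1645, ⌊√D⌋ = 40
descent: ρ → (-23,9,17)  [lands on river]
river: ρ → (17,25,-15)
river: ρ → (-15,35,7)
river: ρ → (7,35,-15)
river: ρ → (-15,25,17)
river: ρ → (17,9,-23)
river: ρ → (-23,37,3)
river: ρ → (3,35,-35)
river: ρ → (-35,35,3)
river: ρ → (3,37,-23)
ρ-cycle length = 10 (tail of 1 descent step not counted)

10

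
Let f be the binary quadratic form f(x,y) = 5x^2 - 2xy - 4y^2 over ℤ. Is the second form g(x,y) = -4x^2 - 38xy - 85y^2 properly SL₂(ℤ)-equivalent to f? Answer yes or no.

D₁ = 84, D₂ = 84
river cycle of f (length 6): (-4, 2, 5), (5, 8, -1), (-1, 8, 5), (5, 2, -4), (-4, 6, 3), (3, 6, -4)
river cycle of g (length 6): (-4, 2, 5), (5, 8, -1), (-1, 8, 5), (5, 2, -4), (-4, 6, 3), (3, 6, -4)
cycles coincide ⇒ equivalent

yes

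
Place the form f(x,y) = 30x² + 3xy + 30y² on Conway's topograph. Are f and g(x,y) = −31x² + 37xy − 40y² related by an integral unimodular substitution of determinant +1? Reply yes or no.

D₁ = -3591, D₂ = -3591
f: reduced (well bottom): (30,3,30) with a≤c, −a<b≤a
g is negative-definite; reduce −g:
−g: translate: b→25 (≡-37 mod 62), so (31,-37,40)→(31,25,34)
−g: reduced (well bottom): (31,25,34) with a≤c, −a<b≤a
flip sign back: reduced form of g is (-31,-25,-34)
reduced forms (30, 3, 30) vs (-31, -25, -34) ⇒ inequivalent

no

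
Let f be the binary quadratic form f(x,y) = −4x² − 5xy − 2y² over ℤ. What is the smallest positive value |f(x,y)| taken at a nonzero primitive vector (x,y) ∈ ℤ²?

translate: b→-3 (≡5 mod 8), so (4,5,2)→(4,-3,1)
flip: (4,-3,1)→(1,3,4)
translate: b→1 (≡3 mod 2), so (1,3,4)→(1,1,2)
reduced (well bottom): (1,1,2) with a≤c, −a<b≤a
well minimum |f| = |-1| = 1 (negative-definite)

1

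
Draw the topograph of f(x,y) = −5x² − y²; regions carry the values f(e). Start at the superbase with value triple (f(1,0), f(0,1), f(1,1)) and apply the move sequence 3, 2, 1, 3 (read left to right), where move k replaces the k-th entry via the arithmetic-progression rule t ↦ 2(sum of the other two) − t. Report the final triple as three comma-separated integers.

start (-5,-1,-6) = (f(1,0),f(0,1),f(1,1))
replace slot 3: 2·((-5)+(-1)) − (-6) = -6 → (-5,-1,-6)
replace slot 2: 2·((-5)+(-6)) − (-1) = -21 → (-5,-21,-6)
replace slot 1: 2·((-21)+(-6)) − (-5) = -49 → (-49,-21,-6)
replace slot 3: 2·((-49)+(-21)) − (-6) = -134 → (-49,-21,-134)

-49,-21,-134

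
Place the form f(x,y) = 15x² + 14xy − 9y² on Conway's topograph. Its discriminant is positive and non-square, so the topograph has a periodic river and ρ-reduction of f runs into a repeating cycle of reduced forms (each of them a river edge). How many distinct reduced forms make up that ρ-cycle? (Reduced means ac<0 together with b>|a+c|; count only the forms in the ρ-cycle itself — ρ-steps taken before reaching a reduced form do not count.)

D = 736, ⌊√D⌋ = 27
river: ρ → (-9,22,7)
river: ρ → (7,20,-12)
river: ρ → (-12,4,15)
river: ρ → (15,26,-1)
river: ρ → (-1,26,15)
river: ρ → (15,4,-12)
river: ρ → (-12,20,7)
river: ρ → (7,22,-9)
river: ρ → (-9,14,15)
river: ρ → (15,16,-8)
river: ρ → (-8,16,15)
river: ρ → (15,14,-9)
ρ-cycle length = 12 (tail of 0 descent steps not counted)

12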